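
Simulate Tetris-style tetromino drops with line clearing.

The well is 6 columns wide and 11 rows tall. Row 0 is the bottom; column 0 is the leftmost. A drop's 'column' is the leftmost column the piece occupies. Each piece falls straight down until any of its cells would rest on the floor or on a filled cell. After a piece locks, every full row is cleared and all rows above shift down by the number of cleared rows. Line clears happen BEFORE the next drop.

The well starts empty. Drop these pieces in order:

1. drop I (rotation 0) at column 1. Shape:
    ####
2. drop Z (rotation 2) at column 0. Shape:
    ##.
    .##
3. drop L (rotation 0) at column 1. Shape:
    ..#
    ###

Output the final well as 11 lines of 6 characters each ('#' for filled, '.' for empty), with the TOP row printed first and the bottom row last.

Drop 1: I rot0 at col 1 lands with bottom-row=0; cleared 0 line(s) (total 0); column heights now [0 1 1 1 1 0], max=1
Drop 2: Z rot2 at col 0 lands with bottom-row=1; cleared 0 line(s) (total 0); column heights now [3 3 2 1 1 0], max=3
Drop 3: L rot0 at col 1 lands with bottom-row=3; cleared 0 line(s) (total 0); column heights now [3 4 4 5 1 0], max=5

Answer: ......
......
......
......
......
......
...#..
.###..
##....
.##...
.####.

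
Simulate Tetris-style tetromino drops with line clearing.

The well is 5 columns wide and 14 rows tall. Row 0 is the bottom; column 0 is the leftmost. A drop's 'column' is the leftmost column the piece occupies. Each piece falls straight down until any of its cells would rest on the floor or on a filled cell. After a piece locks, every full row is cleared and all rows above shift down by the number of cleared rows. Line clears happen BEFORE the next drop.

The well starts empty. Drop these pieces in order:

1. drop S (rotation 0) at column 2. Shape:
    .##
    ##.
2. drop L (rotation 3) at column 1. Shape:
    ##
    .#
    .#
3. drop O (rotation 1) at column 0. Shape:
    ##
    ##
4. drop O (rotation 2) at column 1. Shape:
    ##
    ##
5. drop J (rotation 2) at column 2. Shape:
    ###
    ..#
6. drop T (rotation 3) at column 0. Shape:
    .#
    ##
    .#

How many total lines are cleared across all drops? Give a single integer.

Drop 1: S rot0 at col 2 lands with bottom-row=0; cleared 0 line(s) (total 0); column heights now [0 0 1 2 2], max=2
Drop 2: L rot3 at col 1 lands with bottom-row=1; cleared 0 line(s) (total 0); column heights now [0 4 4 2 2], max=4
Drop 3: O rot1 at col 0 lands with bottom-row=4; cleared 0 line(s) (total 0); column heights now [6 6 4 2 2], max=6
Drop 4: O rot2 at col 1 lands with bottom-row=6; cleared 0 line(s) (total 0); column heights now [6 8 8 2 2], max=8
Drop 5: J rot2 at col 2 lands with bottom-row=7; cleared 0 line(s) (total 0); column heights now [6 8 9 9 9], max=9
Drop 6: T rot3 at col 0 lands with bottom-row=8; cleared 0 line(s) (total 0); column heights now [10 11 9 9 9], max=11

Answer: 0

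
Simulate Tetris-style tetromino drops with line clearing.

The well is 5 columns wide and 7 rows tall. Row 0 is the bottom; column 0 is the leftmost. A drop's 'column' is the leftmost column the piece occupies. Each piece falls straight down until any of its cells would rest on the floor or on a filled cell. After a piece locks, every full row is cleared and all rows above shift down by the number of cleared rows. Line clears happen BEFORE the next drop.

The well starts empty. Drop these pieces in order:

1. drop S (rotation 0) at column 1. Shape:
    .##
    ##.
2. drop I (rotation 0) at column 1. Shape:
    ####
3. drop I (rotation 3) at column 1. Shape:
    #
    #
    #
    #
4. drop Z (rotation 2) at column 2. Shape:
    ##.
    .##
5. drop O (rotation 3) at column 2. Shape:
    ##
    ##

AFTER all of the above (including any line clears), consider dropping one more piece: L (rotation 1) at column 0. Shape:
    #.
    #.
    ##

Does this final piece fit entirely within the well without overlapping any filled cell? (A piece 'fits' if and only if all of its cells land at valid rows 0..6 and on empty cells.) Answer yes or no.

Drop 1: S rot0 at col 1 lands with bottom-row=0; cleared 0 line(s) (total 0); column heights now [0 1 2 2 0], max=2
Drop 2: I rot0 at col 1 lands with bottom-row=2; cleared 0 line(s) (total 0); column heights now [0 3 3 3 3], max=3
Drop 3: I rot3 at col 1 lands with bottom-row=3; cleared 0 line(s) (total 0); column heights now [0 7 3 3 3], max=7
Drop 4: Z rot2 at col 2 lands with bottom-row=3; cleared 0 line(s) (total 0); column heights now [0 7 5 5 4], max=7
Drop 5: O rot3 at col 2 lands with bottom-row=5; cleared 0 line(s) (total 0); column heights now [0 7 7 7 4], max=7
Test piece L rot1 at col 0 (width 2): heights before test = [0 7 7 7 4]; fits = False

Answer: no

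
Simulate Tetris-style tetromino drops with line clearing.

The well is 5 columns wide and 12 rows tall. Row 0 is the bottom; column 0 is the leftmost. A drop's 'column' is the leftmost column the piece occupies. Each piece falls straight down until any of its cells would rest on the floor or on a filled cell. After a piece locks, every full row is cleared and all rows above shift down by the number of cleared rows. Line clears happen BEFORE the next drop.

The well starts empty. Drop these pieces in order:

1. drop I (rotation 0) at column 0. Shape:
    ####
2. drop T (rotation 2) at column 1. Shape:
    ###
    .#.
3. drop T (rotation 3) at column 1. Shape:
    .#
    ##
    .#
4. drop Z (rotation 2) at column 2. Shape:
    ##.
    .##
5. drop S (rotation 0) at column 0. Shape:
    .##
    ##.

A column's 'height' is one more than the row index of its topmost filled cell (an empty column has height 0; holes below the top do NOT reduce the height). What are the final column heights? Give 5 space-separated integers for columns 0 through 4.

Drop 1: I rot0 at col 0 lands with bottom-row=0; cleared 0 line(s) (total 0); column heights now [1 1 1 1 0], max=1
Drop 2: T rot2 at col 1 lands with bottom-row=1; cleared 0 line(s) (total 0); column heights now [1 3 3 3 0], max=3
Drop 3: T rot3 at col 1 lands with bottom-row=3; cleared 0 line(s) (total 0); column heights now [1 5 6 3 0], max=6
Drop 4: Z rot2 at col 2 lands with bottom-row=5; cleared 0 line(s) (total 0); column heights now [1 5 7 7 6], max=7
Drop 5: S rot0 at col 0 lands with bottom-row=6; cleared 0 line(s) (total 0); column heights now [7 8 8 7 6], max=8

Answer: 7 8 8 7 6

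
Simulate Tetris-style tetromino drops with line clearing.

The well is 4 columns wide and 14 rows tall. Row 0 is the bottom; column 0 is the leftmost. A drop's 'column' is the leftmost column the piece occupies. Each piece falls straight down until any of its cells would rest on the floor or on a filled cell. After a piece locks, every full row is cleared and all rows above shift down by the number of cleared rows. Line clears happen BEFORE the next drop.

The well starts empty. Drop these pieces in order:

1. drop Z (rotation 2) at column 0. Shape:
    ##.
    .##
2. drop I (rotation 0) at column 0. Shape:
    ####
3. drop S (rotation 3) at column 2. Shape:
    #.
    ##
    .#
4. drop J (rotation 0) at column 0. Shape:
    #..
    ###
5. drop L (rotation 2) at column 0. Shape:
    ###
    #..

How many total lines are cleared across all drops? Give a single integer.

Answer: 2

Derivation:
Drop 1: Z rot2 at col 0 lands with bottom-row=0; cleared 0 line(s) (total 0); column heights now [2 2 1 0], max=2
Drop 2: I rot0 at col 0 lands with bottom-row=2; cleared 1 line(s) (total 1); column heights now [2 2 1 0], max=2
Drop 3: S rot3 at col 2 lands with bottom-row=0; cleared 1 line(s) (total 2); column heights now [0 1 2 1], max=2
Drop 4: J rot0 at col 0 lands with bottom-row=2; cleared 0 line(s) (total 2); column heights now [4 3 3 1], max=4
Drop 5: L rot2 at col 0 lands with bottom-row=4; cleared 0 line(s) (total 2); column heights now [6 6 6 1], max=6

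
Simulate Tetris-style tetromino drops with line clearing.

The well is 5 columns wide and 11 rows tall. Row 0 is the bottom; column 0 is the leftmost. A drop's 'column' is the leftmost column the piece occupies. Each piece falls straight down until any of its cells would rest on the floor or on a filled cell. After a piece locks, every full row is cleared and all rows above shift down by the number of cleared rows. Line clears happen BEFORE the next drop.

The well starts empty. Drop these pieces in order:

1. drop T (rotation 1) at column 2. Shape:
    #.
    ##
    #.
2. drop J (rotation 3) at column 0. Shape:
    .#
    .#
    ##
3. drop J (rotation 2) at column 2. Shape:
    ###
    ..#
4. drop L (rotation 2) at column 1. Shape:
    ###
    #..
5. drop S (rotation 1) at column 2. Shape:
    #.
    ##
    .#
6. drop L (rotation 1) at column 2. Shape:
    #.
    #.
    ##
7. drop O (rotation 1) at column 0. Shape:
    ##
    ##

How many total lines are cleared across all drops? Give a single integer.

Answer: 0

Derivation:
Drop 1: T rot1 at col 2 lands with bottom-row=0; cleared 0 line(s) (total 0); column heights now [0 0 3 2 0], max=3
Drop 2: J rot3 at col 0 lands with bottom-row=0; cleared 0 line(s) (total 0); column heights now [1 3 3 2 0], max=3
Drop 3: J rot2 at col 2 lands with bottom-row=2; cleared 0 line(s) (total 0); column heights now [1 3 4 4 4], max=4
Drop 4: L rot2 at col 1 lands with bottom-row=3; cleared 0 line(s) (total 0); column heights now [1 5 5 5 4], max=5
Drop 5: S rot1 at col 2 lands with bottom-row=5; cleared 0 line(s) (total 0); column heights now [1 5 8 7 4], max=8
Drop 6: L rot1 at col 2 lands with bottom-row=8; cleared 0 line(s) (total 0); column heights now [1 5 11 9 4], max=11
Drop 7: O rot1 at col 0 lands with bottom-row=5; cleared 0 line(s) (total 0); column heights now [7 7 11 9 4], max=11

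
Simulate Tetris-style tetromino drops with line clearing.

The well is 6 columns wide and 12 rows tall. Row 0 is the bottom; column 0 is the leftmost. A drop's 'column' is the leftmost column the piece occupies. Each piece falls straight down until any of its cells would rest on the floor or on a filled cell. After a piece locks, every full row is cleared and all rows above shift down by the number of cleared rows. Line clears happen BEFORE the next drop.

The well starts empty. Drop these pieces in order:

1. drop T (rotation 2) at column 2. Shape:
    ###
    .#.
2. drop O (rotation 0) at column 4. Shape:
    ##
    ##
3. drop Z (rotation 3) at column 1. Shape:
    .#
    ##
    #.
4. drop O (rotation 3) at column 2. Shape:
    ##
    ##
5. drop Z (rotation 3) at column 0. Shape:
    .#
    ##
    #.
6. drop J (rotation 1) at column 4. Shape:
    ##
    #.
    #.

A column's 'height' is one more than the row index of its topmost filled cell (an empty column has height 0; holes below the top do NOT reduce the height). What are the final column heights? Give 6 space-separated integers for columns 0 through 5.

Drop 1: T rot2 at col 2 lands with bottom-row=0; cleared 0 line(s) (total 0); column heights now [0 0 2 2 2 0], max=2
Drop 2: O rot0 at col 4 lands with bottom-row=2; cleared 0 line(s) (total 0); column heights now [0 0 2 2 4 4], max=4
Drop 3: Z rot3 at col 1 lands with bottom-row=1; cleared 0 line(s) (total 0); column heights now [0 3 4 2 4 4], max=4
Drop 4: O rot3 at col 2 lands with bottom-row=4; cleared 0 line(s) (total 0); column heights now [0 3 6 6 4 4], max=6
Drop 5: Z rot3 at col 0 lands with bottom-row=2; cleared 0 line(s) (total 0); column heights now [4 5 6 6 4 4], max=6
Drop 6: J rot1 at col 4 lands with bottom-row=4; cleared 0 line(s) (total 0); column heights now [4 5 6 6 7 7], max=7

Answer: 4 5 6 6 7 7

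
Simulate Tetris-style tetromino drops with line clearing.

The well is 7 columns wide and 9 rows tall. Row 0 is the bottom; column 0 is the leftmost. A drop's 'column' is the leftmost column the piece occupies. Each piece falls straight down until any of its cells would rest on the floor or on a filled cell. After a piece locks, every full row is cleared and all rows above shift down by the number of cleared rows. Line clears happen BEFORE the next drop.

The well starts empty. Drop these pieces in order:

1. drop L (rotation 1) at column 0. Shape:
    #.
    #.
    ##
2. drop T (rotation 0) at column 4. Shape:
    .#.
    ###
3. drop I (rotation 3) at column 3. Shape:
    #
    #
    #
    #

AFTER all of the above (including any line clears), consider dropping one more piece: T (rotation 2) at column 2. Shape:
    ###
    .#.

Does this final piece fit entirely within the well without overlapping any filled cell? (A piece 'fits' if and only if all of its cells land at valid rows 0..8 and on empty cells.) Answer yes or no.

Answer: yes

Derivation:
Drop 1: L rot1 at col 0 lands with bottom-row=0; cleared 0 line(s) (total 0); column heights now [3 1 0 0 0 0 0], max=3
Drop 2: T rot0 at col 4 lands with bottom-row=0; cleared 0 line(s) (total 0); column heights now [3 1 0 0 1 2 1], max=3
Drop 3: I rot3 at col 3 lands with bottom-row=0; cleared 0 line(s) (total 0); column heights now [3 1 0 4 1 2 1], max=4
Test piece T rot2 at col 2 (width 3): heights before test = [3 1 0 4 1 2 1]; fits = True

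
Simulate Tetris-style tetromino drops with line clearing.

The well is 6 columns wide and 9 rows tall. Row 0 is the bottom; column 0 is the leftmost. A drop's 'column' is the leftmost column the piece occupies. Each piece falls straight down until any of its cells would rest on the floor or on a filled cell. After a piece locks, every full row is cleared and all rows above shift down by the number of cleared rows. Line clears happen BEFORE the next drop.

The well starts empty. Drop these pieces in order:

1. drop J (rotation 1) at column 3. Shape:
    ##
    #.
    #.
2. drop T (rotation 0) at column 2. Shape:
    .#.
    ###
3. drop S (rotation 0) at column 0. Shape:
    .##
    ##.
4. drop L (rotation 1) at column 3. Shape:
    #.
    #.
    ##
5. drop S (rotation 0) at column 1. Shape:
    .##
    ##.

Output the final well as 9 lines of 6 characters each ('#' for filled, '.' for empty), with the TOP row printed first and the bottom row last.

Drop 1: J rot1 at col 3 lands with bottom-row=0; cleared 0 line(s) (total 0); column heights now [0 0 0 3 3 0], max=3
Drop 2: T rot0 at col 2 lands with bottom-row=3; cleared 0 line(s) (total 0); column heights now [0 0 4 5 4 0], max=5
Drop 3: S rot0 at col 0 lands with bottom-row=3; cleared 0 line(s) (total 0); column heights now [4 5 5 5 4 0], max=5
Drop 4: L rot1 at col 3 lands with bottom-row=5; cleared 0 line(s) (total 0); column heights now [4 5 5 8 6 0], max=8
Drop 5: S rot0 at col 1 lands with bottom-row=7; cleared 0 line(s) (total 0); column heights now [4 8 9 9 6 0], max=9

Answer: ..##..
.###..
...#..
...##.
.###..
#####.
...##.
...#..
...#..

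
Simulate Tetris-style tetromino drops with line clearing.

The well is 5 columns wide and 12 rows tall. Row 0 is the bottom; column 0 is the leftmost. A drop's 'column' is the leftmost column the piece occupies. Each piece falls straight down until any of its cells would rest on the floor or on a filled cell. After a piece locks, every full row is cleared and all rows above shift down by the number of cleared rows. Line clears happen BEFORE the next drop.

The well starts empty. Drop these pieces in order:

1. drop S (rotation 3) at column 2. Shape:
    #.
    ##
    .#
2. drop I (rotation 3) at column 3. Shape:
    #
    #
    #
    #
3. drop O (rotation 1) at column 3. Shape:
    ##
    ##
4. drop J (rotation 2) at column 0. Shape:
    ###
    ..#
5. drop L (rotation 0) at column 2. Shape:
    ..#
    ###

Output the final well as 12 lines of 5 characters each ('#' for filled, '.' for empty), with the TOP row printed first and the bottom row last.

Answer: .....
.....
....#
..###
...##
...##
...#.
####.
..##.
..##.
..##.
...#.

Derivation:
Drop 1: S rot3 at col 2 lands with bottom-row=0; cleared 0 line(s) (total 0); column heights now [0 0 3 2 0], max=3
Drop 2: I rot3 at col 3 lands with bottom-row=2; cleared 0 line(s) (total 0); column heights now [0 0 3 6 0], max=6
Drop 3: O rot1 at col 3 lands with bottom-row=6; cleared 0 line(s) (total 0); column heights now [0 0 3 8 8], max=8
Drop 4: J rot2 at col 0 lands with bottom-row=3; cleared 0 line(s) (total 0); column heights now [5 5 5 8 8], max=8
Drop 5: L rot0 at col 2 lands with bottom-row=8; cleared 0 line(s) (total 0); column heights now [5 5 9 9 10], max=10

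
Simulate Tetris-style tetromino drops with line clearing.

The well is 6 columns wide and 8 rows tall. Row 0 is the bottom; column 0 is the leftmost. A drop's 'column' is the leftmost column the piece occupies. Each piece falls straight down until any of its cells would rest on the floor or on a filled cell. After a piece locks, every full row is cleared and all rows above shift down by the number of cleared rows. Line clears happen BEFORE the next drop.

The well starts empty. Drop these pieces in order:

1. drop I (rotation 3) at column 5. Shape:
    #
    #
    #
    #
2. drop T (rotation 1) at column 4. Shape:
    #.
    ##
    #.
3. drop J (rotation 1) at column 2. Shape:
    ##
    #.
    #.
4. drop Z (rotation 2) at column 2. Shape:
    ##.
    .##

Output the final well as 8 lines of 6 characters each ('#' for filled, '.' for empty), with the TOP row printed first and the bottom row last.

Answer: ..##..
...##.
....#.
....##
....##
..##.#
..#..#
..#..#

Derivation:
Drop 1: I rot3 at col 5 lands with bottom-row=0; cleared 0 line(s) (total 0); column heights now [0 0 0 0 0 4], max=4
Drop 2: T rot1 at col 4 lands with bottom-row=3; cleared 0 line(s) (total 0); column heights now [0 0 0 0 6 5], max=6
Drop 3: J rot1 at col 2 lands with bottom-row=0; cleared 0 line(s) (total 0); column heights now [0 0 3 3 6 5], max=6
Drop 4: Z rot2 at col 2 lands with bottom-row=6; cleared 0 line(s) (total 0); column heights now [0 0 8 8 7 5], max=8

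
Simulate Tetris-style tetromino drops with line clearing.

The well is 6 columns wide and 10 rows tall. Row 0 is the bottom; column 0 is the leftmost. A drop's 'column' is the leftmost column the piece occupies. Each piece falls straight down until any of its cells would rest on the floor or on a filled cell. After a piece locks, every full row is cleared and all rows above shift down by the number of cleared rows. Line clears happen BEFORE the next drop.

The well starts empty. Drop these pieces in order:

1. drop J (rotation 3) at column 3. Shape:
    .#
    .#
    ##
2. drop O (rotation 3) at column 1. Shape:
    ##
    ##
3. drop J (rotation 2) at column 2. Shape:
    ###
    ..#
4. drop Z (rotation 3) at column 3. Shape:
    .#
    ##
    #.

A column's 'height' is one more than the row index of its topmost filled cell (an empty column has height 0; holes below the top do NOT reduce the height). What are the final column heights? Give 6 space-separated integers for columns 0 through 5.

Answer: 0 2 5 7 8 0

Derivation:
Drop 1: J rot3 at col 3 lands with bottom-row=0; cleared 0 line(s) (total 0); column heights now [0 0 0 1 3 0], max=3
Drop 2: O rot3 at col 1 lands with bottom-row=0; cleared 0 line(s) (total 0); column heights now [0 2 2 1 3 0], max=3
Drop 3: J rot2 at col 2 lands with bottom-row=3; cleared 0 line(s) (total 0); column heights now [0 2 5 5 5 0], max=5
Drop 4: Z rot3 at col 3 lands with bottom-row=5; cleared 0 line(s) (total 0); column heights now [0 2 5 7 8 0], max=8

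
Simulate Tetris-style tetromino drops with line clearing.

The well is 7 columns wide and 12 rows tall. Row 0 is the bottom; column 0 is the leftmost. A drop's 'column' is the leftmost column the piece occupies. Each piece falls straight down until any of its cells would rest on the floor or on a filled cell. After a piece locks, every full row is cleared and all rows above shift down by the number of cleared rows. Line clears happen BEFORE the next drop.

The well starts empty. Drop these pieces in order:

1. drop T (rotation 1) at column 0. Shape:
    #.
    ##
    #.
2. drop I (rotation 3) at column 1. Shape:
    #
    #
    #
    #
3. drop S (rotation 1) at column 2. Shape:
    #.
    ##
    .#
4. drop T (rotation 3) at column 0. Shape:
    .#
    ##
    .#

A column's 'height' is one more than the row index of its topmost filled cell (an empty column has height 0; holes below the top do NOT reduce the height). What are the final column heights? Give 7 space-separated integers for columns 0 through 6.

Answer: 8 9 3 2 0 0 0

Derivation:
Drop 1: T rot1 at col 0 lands with bottom-row=0; cleared 0 line(s) (total 0); column heights now [3 2 0 0 0 0 0], max=3
Drop 2: I rot3 at col 1 lands with bottom-row=2; cleared 0 line(s) (total 0); column heights now [3 6 0 0 0 0 0], max=6
Drop 3: S rot1 at col 2 lands with bottom-row=0; cleared 0 line(s) (total 0); column heights now [3 6 3 2 0 0 0], max=6
Drop 4: T rot3 at col 0 lands with bottom-row=6; cleared 0 line(s) (total 0); column heights now [8 9 3 2 0 0 0], max=9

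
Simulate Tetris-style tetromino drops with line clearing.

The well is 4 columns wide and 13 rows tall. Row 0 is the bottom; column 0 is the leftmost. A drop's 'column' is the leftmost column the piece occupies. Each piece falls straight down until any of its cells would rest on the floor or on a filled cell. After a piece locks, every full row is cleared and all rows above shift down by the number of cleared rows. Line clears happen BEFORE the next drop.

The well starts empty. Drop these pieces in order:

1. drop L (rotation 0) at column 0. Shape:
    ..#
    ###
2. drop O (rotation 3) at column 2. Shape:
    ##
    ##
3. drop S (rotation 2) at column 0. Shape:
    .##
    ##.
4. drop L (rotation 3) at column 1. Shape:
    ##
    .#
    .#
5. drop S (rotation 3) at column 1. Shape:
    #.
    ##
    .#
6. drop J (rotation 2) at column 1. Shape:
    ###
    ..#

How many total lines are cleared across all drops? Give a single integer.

Answer: 1

Derivation:
Drop 1: L rot0 at col 0 lands with bottom-row=0; cleared 0 line(s) (total 0); column heights now [1 1 2 0], max=2
Drop 2: O rot3 at col 2 lands with bottom-row=2; cleared 0 line(s) (total 0); column heights now [1 1 4 4], max=4
Drop 3: S rot2 at col 0 lands with bottom-row=3; cleared 1 line(s) (total 1); column heights now [1 4 4 3], max=4
Drop 4: L rot3 at col 1 lands with bottom-row=4; cleared 0 line(s) (total 1); column heights now [1 7 7 3], max=7
Drop 5: S rot3 at col 1 lands with bottom-row=7; cleared 0 line(s) (total 1); column heights now [1 10 9 3], max=10
Drop 6: J rot2 at col 1 lands with bottom-row=9; cleared 0 line(s) (total 1); column heights now [1 11 11 11], max=11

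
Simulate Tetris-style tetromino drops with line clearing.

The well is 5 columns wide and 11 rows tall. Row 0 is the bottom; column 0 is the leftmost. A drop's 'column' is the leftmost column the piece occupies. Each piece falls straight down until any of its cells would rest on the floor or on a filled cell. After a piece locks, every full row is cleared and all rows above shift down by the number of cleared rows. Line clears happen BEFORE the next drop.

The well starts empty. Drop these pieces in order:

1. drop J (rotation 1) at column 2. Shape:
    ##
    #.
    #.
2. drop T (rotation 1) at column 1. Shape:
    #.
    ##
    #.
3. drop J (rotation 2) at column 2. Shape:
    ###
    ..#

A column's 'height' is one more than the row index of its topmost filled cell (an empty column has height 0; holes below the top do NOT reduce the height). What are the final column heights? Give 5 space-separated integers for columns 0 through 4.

Drop 1: J rot1 at col 2 lands with bottom-row=0; cleared 0 line(s) (total 0); column heights now [0 0 3 3 0], max=3
Drop 2: T rot1 at col 1 lands with bottom-row=2; cleared 0 line(s) (total 0); column heights now [0 5 4 3 0], max=5
Drop 3: J rot2 at col 2 lands with bottom-row=3; cleared 0 line(s) (total 0); column heights now [0 5 5 5 5], max=5

Answer: 0 5 5 5 5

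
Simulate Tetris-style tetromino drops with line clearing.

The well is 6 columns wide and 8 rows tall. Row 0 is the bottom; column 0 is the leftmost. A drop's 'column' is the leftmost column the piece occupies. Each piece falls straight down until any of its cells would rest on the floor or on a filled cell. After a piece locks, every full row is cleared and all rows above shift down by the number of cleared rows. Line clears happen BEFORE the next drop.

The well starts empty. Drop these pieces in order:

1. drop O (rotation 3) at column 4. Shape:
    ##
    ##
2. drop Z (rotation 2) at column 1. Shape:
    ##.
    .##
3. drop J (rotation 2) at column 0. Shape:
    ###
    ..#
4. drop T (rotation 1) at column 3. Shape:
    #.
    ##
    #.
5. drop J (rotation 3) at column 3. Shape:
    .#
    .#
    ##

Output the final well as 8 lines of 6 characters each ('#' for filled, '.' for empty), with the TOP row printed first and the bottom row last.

Drop 1: O rot3 at col 4 lands with bottom-row=0; cleared 0 line(s) (total 0); column heights now [0 0 0 0 2 2], max=2
Drop 2: Z rot2 at col 1 lands with bottom-row=0; cleared 0 line(s) (total 0); column heights now [0 2 2 1 2 2], max=2
Drop 3: J rot2 at col 0 lands with bottom-row=2; cleared 0 line(s) (total 0); column heights now [4 4 4 1 2 2], max=4
Drop 4: T rot1 at col 3 lands with bottom-row=1; cleared 0 line(s) (total 0); column heights now [4 4 4 4 3 2], max=4
Drop 5: J rot3 at col 3 lands with bottom-row=4; cleared 0 line(s) (total 0); column heights now [4 4 4 5 7 2], max=7

Answer: ......
....#.
....#.
...##.
####..
..###.
.#####
..####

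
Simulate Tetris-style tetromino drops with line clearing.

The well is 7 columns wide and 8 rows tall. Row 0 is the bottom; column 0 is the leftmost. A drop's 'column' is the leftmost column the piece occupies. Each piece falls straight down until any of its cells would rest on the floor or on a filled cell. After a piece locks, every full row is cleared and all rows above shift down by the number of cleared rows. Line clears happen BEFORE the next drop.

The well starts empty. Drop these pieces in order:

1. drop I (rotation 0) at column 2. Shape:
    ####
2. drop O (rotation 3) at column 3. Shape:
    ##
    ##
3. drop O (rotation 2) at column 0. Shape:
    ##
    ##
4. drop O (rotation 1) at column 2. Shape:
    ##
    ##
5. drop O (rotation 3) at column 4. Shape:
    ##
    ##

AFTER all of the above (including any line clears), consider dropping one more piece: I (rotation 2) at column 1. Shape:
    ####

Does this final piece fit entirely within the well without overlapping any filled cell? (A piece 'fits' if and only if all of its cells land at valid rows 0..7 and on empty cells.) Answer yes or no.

Drop 1: I rot0 at col 2 lands with bottom-row=0; cleared 0 line(s) (total 0); column heights now [0 0 1 1 1 1 0], max=1
Drop 2: O rot3 at col 3 lands with bottom-row=1; cleared 0 line(s) (total 0); column heights now [0 0 1 3 3 1 0], max=3
Drop 3: O rot2 at col 0 lands with bottom-row=0; cleared 0 line(s) (total 0); column heights now [2 2 1 3 3 1 0], max=3
Drop 4: O rot1 at col 2 lands with bottom-row=3; cleared 0 line(s) (total 0); column heights now [2 2 5 5 3 1 0], max=5
Drop 5: O rot3 at col 4 lands with bottom-row=3; cleared 0 line(s) (total 0); column heights now [2 2 5 5 5 5 0], max=5
Test piece I rot2 at col 1 (width 4): heights before test = [2 2 5 5 5 5 0]; fits = True

Answer: yes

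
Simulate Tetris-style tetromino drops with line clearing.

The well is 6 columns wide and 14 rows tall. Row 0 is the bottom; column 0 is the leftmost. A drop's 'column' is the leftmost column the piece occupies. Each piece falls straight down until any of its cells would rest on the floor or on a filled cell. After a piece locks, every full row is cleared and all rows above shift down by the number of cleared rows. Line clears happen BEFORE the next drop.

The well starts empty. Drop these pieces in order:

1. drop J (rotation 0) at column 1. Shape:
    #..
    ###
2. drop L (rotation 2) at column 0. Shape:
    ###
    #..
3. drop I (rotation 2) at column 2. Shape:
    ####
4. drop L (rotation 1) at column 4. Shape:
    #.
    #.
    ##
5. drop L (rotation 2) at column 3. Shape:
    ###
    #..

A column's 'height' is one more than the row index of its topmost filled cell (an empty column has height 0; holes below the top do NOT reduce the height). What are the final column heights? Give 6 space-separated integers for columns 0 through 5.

Answer: 3 3 4 8 8 8

Derivation:
Drop 1: J rot0 at col 1 lands with bottom-row=0; cleared 0 line(s) (total 0); column heights now [0 2 1 1 0 0], max=2
Drop 2: L rot2 at col 0 lands with bottom-row=1; cleared 0 line(s) (total 0); column heights now [3 3 3 1 0 0], max=3
Drop 3: I rot2 at col 2 lands with bottom-row=3; cleared 0 line(s) (total 0); column heights now [3 3 4 4 4 4], max=4
Drop 4: L rot1 at col 4 lands with bottom-row=4; cleared 0 line(s) (total 0); column heights now [3 3 4 4 7 5], max=7
Drop 5: L rot2 at col 3 lands with bottom-row=6; cleared 0 line(s) (total 0); column heights now [3 3 4 8 8 8], max=8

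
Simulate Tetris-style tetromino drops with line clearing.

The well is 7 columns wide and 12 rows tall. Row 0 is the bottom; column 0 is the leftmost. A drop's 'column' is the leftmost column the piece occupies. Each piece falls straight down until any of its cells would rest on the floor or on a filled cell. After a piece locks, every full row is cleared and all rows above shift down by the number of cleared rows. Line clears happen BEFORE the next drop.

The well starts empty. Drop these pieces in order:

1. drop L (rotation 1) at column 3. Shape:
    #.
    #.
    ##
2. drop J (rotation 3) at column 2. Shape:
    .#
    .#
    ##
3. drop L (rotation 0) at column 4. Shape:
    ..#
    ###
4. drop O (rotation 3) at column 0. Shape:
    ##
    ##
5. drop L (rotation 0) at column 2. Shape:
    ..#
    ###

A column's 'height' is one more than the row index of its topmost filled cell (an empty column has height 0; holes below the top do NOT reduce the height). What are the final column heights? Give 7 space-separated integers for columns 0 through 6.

Drop 1: L rot1 at col 3 lands with bottom-row=0; cleared 0 line(s) (total 0); column heights now [0 0 0 3 1 0 0], max=3
Drop 2: J rot3 at col 2 lands with bottom-row=3; cleared 0 line(s) (total 0); column heights now [0 0 4 6 1 0 0], max=6
Drop 3: L rot0 at col 4 lands with bottom-row=1; cleared 0 line(s) (total 0); column heights now [0 0 4 6 2 2 3], max=6
Drop 4: O rot3 at col 0 lands with bottom-row=0; cleared 0 line(s) (total 0); column heights now [2 2 4 6 2 2 3], max=6
Drop 5: L rot0 at col 2 lands with bottom-row=6; cleared 0 line(s) (total 0); column heights now [2 2 7 7 8 2 3], max=8

Answer: 2 2 7 7 8 2 3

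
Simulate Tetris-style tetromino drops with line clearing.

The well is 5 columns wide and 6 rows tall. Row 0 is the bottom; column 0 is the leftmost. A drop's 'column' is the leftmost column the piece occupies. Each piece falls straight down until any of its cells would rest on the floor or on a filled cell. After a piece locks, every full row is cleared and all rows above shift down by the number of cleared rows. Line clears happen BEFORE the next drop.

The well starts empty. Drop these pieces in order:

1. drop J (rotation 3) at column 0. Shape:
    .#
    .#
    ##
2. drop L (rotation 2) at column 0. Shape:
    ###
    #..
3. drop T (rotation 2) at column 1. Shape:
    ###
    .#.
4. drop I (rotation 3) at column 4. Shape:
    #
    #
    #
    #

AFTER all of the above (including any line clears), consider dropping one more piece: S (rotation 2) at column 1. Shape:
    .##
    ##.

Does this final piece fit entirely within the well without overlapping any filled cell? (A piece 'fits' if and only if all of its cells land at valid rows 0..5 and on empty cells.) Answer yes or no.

Answer: no

Derivation:
Drop 1: J rot3 at col 0 lands with bottom-row=0; cleared 0 line(s) (total 0); column heights now [1 3 0 0 0], max=3
Drop 2: L rot2 at col 0 lands with bottom-row=2; cleared 0 line(s) (total 0); column heights now [4 4 4 0 0], max=4
Drop 3: T rot2 at col 1 lands with bottom-row=4; cleared 0 line(s) (total 0); column heights now [4 6 6 6 0], max=6
Drop 4: I rot3 at col 4 lands with bottom-row=0; cleared 0 line(s) (total 0); column heights now [4 6 6 6 4], max=6
Test piece S rot2 at col 1 (width 3): heights before test = [4 6 6 6 4]; fits = False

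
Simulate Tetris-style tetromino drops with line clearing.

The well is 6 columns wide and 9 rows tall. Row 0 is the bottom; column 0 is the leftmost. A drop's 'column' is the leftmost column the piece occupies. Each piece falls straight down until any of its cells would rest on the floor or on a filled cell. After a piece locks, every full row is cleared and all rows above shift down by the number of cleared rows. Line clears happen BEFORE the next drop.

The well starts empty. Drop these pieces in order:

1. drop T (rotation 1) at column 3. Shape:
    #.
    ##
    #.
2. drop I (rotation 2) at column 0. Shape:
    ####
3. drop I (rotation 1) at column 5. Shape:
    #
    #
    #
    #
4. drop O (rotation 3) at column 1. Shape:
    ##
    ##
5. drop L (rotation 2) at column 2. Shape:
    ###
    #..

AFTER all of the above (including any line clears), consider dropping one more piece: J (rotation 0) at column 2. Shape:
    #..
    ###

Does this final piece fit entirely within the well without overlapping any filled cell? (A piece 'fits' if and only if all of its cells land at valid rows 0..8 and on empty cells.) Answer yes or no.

Answer: no

Derivation:
Drop 1: T rot1 at col 3 lands with bottom-row=0; cleared 0 line(s) (total 0); column heights now [0 0 0 3 2 0], max=3
Drop 2: I rot2 at col 0 lands with bottom-row=3; cleared 0 line(s) (total 0); column heights now [4 4 4 4 2 0], max=4
Drop 3: I rot1 at col 5 lands with bottom-row=0; cleared 0 line(s) (total 0); column heights now [4 4 4 4 2 4], max=4
Drop 4: O rot3 at col 1 lands with bottom-row=4; cleared 0 line(s) (total 0); column heights now [4 6 6 4 2 4], max=6
Drop 5: L rot2 at col 2 lands with bottom-row=6; cleared 0 line(s) (total 0); column heights now [4 6 8 8 8 4], max=8
Test piece J rot0 at col 2 (width 3): heights before test = [4 6 8 8 8 4]; fits = False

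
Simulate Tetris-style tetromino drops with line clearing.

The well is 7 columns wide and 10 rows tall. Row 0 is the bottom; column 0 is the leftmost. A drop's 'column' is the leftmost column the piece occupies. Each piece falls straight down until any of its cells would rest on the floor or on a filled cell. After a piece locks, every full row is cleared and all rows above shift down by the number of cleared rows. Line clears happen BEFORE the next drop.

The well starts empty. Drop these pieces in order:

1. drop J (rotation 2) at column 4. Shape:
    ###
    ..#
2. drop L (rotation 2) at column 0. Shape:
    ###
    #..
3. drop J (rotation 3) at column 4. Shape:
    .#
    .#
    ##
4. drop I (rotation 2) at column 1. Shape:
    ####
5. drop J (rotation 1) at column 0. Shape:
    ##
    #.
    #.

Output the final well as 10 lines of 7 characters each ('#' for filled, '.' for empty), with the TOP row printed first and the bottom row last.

Drop 1: J rot2 at col 4 lands with bottom-row=0; cleared 0 line(s) (total 0); column heights now [0 0 0 0 2 2 2], max=2
Drop 2: L rot2 at col 0 lands with bottom-row=0; cleared 0 line(s) (total 0); column heights now [2 2 2 0 2 2 2], max=2
Drop 3: J rot3 at col 4 lands with bottom-row=2; cleared 0 line(s) (total 0); column heights now [2 2 2 0 3 5 2], max=5
Drop 4: I rot2 at col 1 lands with bottom-row=3; cleared 0 line(s) (total 0); column heights now [2 4 4 4 4 5 2], max=5
Drop 5: J rot1 at col 0 lands with bottom-row=2; cleared 0 line(s) (total 0); column heights now [5 5 4 4 4 5 2], max=5

Answer: .......
.......
.......
.......
.......
##...#.
######.
#...##.
###.###
#.....#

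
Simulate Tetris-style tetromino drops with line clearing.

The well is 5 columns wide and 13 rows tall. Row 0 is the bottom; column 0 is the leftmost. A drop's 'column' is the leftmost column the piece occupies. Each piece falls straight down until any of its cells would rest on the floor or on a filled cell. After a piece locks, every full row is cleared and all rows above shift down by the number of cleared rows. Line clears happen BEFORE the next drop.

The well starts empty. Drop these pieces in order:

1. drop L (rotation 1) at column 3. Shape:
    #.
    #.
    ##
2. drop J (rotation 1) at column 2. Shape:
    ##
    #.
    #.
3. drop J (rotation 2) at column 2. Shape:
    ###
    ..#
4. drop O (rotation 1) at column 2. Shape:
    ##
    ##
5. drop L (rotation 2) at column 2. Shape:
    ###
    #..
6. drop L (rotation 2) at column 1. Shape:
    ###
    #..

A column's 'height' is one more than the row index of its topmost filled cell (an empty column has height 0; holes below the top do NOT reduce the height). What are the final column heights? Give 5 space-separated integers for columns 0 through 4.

Answer: 0 10 10 10 9

Derivation:
Drop 1: L rot1 at col 3 lands with bottom-row=0; cleared 0 line(s) (total 0); column heights now [0 0 0 3 1], max=3
Drop 2: J rot1 at col 2 lands with bottom-row=1; cleared 0 line(s) (total 0); column heights now [0 0 4 4 1], max=4
Drop 3: J rot2 at col 2 lands with bottom-row=3; cleared 0 line(s) (total 0); column heights now [0 0 5 5 5], max=5
Drop 4: O rot1 at col 2 lands with bottom-row=5; cleared 0 line(s) (total 0); column heights now [0 0 7 7 5], max=7
Drop 5: L rot2 at col 2 lands with bottom-row=7; cleared 0 line(s) (total 0); column heights now [0 0 9 9 9], max=9
Drop 6: L rot2 at col 1 lands with bottom-row=8; cleared 0 line(s) (total 0); column heights now [0 10 10 10 9], max=10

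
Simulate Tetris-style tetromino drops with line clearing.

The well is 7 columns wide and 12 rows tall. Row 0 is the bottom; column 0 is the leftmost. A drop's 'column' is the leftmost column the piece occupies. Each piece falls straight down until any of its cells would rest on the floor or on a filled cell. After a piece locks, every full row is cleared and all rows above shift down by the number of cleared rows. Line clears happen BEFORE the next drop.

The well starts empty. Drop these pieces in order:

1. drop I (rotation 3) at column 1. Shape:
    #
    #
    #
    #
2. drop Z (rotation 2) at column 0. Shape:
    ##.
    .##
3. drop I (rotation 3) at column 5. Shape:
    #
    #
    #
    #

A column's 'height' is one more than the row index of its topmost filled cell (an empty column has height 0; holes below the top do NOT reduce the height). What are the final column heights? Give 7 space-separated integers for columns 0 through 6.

Answer: 6 6 5 0 0 4 0

Derivation:
Drop 1: I rot3 at col 1 lands with bottom-row=0; cleared 0 line(s) (total 0); column heights now [0 4 0 0 0 0 0], max=4
Drop 2: Z rot2 at col 0 lands with bottom-row=4; cleared 0 line(s) (total 0); column heights now [6 6 5 0 0 0 0], max=6
Drop 3: I rot3 at col 5 lands with bottom-row=0; cleared 0 line(s) (total 0); column heights now [6 6 5 0 0 4 0], max=6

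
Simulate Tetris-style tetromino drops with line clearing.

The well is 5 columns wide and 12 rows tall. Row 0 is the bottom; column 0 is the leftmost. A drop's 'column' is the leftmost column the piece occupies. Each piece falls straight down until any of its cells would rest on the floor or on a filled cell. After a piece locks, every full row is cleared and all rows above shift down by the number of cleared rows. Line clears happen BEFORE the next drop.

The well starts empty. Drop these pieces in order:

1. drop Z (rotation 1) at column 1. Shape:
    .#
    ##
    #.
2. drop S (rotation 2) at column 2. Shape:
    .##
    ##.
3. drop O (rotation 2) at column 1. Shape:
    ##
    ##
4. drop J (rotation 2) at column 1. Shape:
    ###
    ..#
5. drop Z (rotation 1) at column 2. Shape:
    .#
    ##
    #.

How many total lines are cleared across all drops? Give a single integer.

Answer: 0

Derivation:
Drop 1: Z rot1 at col 1 lands with bottom-row=0; cleared 0 line(s) (total 0); column heights now [0 2 3 0 0], max=3
Drop 2: S rot2 at col 2 lands with bottom-row=3; cleared 0 line(s) (total 0); column heights now [0 2 4 5 5], max=5
Drop 3: O rot2 at col 1 lands with bottom-row=4; cleared 0 line(s) (total 0); column heights now [0 6 6 5 5], max=6
Drop 4: J rot2 at col 1 lands with bottom-row=5; cleared 0 line(s) (total 0); column heights now [0 7 7 7 5], max=7
Drop 5: Z rot1 at col 2 lands with bottom-row=7; cleared 0 line(s) (total 0); column heights now [0 7 9 10 5], max=10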